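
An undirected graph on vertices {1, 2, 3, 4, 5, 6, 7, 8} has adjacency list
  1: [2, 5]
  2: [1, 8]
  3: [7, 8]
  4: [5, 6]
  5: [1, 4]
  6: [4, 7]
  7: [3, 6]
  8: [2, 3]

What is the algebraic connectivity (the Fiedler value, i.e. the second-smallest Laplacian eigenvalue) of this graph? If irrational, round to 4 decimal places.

With the vertex order [1, 2, 3, 4, 5, 6, 7, 8], the degrees are [2, 2, 2, 2, 2, 2, 2, 2], giving D = diag(2, 2, 2, 2, 2, 2, 2, 2) and L = D - A. Computing the eigenvalues of L and sorting gives [0, 0.5858, 0.5858, 2, 2, 3.4142, 3.4142, 4]. The Fiedler value lambda_2 = 0.5858 is strictly positive, so the graph is connected. By the matrix-tree theorem the graph has (1/8) * product of the nonzero eigenvalues = 8 spanning trees. The eigenvalues sum to 16, which equals trace(L) = 2|E|.

0.5858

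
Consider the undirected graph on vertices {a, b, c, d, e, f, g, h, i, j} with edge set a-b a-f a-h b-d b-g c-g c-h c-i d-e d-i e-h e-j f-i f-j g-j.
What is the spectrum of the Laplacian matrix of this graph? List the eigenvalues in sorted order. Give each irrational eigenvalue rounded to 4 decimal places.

[0, 2, 2, 2, 2, 2, 5, 5, 5, 5]

Reading degrees in the order [a, b, c, d, e, f, g, h, i, j] gives [3, 3, 3, 3, 3, 3, 3, 3, 3, 3]; set D = diag(3, 3, 3, 3, 3, 3, 3, 3, 3, 3) and form L = D - A. Since every row of L sums to 0, the all-ones vector is in the kernel and 0 is an eigenvalue. The single zero eigenvalue shows the graph is connected. There is one zero in the spectrum, matching the 1 component.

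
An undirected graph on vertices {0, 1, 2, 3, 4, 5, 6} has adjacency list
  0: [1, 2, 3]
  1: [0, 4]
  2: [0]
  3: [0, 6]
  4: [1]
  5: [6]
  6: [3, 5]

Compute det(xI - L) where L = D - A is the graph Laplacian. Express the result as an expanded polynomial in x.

x^7 - 12x^6 + 54x^5 - 114x^4 + 115x^3 - 50x^2 + 7x

Reading degrees in the order [0, 1, 2, 3, 4, 5, 6] gives [3, 2, 1, 2, 1, 1, 2]; set D = diag(3, 2, 1, 2, 1, 1, 2) and form L = D - A. Computing det(xI - L) by cofactor expansion (or equivalently via sum-over-permutations) gives x^7 - 12x^6 + 54x^5 - 114x^4 + 115x^3 - 50x^2 + 7x. The coefficient of x^6 equals -trace(L) = -12, matching the sum of degrees. The largest eigenvalue, 4.3342, is at most the vertex count 7. By the matrix-tree theorem the graph has (1/7) * product of the nonzero eigenvalues = 1 spanning tree.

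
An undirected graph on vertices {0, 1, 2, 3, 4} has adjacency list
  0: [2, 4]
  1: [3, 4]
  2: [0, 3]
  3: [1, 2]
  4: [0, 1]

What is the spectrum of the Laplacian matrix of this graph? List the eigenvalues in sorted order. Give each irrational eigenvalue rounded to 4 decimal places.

[0, 1.3820, 1.3820, 3.6180, 3.6180]

With the vertex order [0, 1, 2, 3, 4], the degrees are [2, 2, 2, 2, 2], giving D = diag(2, 2, 2, 2, 2) and L = D - A. L is symmetric positive semidefinite, so every eigenvalue is real and nonnegative. The largest eigenvalue, 3.6180, is at most the vertex count 5. There is one zero in the spectrum, matching the 1 component.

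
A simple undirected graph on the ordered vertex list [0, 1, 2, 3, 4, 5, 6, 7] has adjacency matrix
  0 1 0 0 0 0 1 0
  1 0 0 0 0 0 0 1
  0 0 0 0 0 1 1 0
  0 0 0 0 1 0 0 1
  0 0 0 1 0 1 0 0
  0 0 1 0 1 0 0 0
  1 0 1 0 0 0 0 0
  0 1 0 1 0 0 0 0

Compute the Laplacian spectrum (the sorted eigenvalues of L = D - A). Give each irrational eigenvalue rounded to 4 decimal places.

With the vertex order [0, 1, 2, 3, 4, 5, 6, 7], the degrees are [2, 2, 2, 2, 2, 2, 2, 2], giving D = diag(2, 2, 2, 2, 2, 2, 2, 2) and L = D - A. L is symmetric positive semidefinite, so every eigenvalue is real and nonnegative. The largest eigenvalue, 4, is at most the vertex count 8.

[0, 0.5858, 0.5858, 2, 2, 3.4142, 3.4142, 4]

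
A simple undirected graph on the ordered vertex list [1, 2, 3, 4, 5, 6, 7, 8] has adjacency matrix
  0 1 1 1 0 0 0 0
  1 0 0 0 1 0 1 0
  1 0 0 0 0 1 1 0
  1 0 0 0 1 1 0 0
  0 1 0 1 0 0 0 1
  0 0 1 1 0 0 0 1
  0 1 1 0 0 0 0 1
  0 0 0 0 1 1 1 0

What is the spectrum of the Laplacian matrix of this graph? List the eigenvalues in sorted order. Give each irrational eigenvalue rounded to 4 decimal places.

With the vertex order [1, 2, 3, 4, 5, 6, 7, 8], the degrees are [3, 3, 3, 3, 3, 3, 3, 3], giving D = diag(3, 3, 3, 3, 3, 3, 3, 3) and L = D - A. Diagonalising L (or applying a numerical eigensolver to the 8x8 matrix) gives the spectrum above. The single zero eigenvalue shows the graph is connected.

[0, 2, 2, 2, 4, 4, 4, 6]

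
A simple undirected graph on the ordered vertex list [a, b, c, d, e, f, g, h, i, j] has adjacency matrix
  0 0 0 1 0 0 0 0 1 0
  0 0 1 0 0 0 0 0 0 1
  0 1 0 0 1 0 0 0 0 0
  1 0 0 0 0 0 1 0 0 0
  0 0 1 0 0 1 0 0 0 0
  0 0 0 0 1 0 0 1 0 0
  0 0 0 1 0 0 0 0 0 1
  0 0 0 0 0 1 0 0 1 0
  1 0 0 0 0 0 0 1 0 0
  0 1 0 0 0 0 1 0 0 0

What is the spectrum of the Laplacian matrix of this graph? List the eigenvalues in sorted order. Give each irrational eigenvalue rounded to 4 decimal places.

[0, 0.3820, 0.3820, 1.3820, 1.3820, 2.6180, 2.6180, 3.6180, 3.6180, 4]

With the vertex order [a, b, c, d, e, f, g, h, i, j], the degrees are [2, 2, 2, 2, 2, 2, 2, 2, 2, 2], giving D = diag(2, 2, 2, 2, 2, 2, 2, 2, 2, 2) and L = D - A. The multiplicity of 0 as a Laplacian eigenvalue equals the number of connected components. There is one zero in the spectrum, matching the 1 component. The largest eigenvalue, 4, is at most the vertex count 10.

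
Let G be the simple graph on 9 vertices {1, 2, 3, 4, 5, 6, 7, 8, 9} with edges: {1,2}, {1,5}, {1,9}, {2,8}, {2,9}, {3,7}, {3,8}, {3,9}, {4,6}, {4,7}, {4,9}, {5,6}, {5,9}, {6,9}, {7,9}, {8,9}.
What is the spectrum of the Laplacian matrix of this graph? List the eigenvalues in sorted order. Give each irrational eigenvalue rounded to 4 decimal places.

[0, 1.5858, 1.5858, 3, 3, 4.4142, 4.4142, 5, 9]

Each diagonal entry of L is the vertex degree and each off-diagonal entry is -1 where an edge is present, 0 otherwise; in the order [1, 2, 3, 4, 5, 6, 7, 8, 9] the diagonal is [3, 3, 3, 3, 3, 3, 3, 3, 8]. L is symmetric positive semidefinite, so every eigenvalue is real and nonnegative. The single zero eigenvalue shows the graph is connected. The eigenvalues sum to 32, which equals trace(L) = 2|E|.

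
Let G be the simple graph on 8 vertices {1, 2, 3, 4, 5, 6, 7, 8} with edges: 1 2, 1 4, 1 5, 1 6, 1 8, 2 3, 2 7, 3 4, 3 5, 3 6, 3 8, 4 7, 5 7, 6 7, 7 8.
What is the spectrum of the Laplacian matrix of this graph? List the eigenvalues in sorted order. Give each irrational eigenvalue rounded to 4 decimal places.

Each diagonal entry of L is the vertex degree and each off-diagonal entry is -1 where an edge is present, 0 otherwise; in the order [1, 2, 3, 4, 5, 6, 7, 8] the diagonal is [5, 3, 5, 3, 3, 3, 5, 3]. The multiplicity of 0 as a Laplacian eigenvalue equals the number of connected components. The eigenvalues sum to 30, which equals trace(L) = 2|E|.

[0, 3, 3, 3, 3, 5, 5, 8]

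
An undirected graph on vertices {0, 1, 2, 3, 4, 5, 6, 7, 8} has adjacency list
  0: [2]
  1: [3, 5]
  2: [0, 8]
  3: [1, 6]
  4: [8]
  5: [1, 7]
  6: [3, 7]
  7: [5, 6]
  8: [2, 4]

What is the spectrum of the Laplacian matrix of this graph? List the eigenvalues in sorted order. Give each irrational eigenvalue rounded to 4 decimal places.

[0, 0, 0.5858, 1.3820, 1.3820, 2, 3.4142, 3.6180, 3.6180]

With the vertex order [0, 1, 2, 3, 4, 5, 6, 7, 8], the degrees are [1, 2, 2, 2, 1, 2, 2, 2, 2], giving D = diag(1, 2, 2, 2, 1, 2, 2, 2, 2) and L = D - A. L is symmetric positive semidefinite, so every eigenvalue is real and nonnegative. The 2 zero eigenvalues correspond to the 2 connected components.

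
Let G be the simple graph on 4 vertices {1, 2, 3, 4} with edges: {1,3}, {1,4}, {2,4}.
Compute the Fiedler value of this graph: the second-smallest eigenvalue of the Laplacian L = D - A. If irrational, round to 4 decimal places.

0.5858

Each diagonal entry of L is the vertex degree and each off-diagonal entry is -1 where an edge is present, 0 otherwise; in the order [1, 2, 3, 4] the diagonal is [2, 1, 1, 2]. The sorted Laplacian eigenvalues are [0, 0.5858, 2, 3.4142]; the algebraic connectivity is the second entry, 0.5858. The eigenvalues sum to 6, which equals trace(L) = 2|E|. There is one zero in the spectrum, matching the 1 component.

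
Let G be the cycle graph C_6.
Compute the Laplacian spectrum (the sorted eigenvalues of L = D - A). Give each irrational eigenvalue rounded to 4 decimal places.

The graph has 6 vertices and degree multiset [2, 2, 2, 2, 2, 2]; D is the diagonal matrix of degrees and L = D - A. L is symmetric positive semidefinite, so every eigenvalue is real and nonnegative. By the matrix-tree theorem the graph has (1/6) * product of the nonzero eigenvalues = 6 spanning trees.

[0, 1, 1, 3, 3, 4]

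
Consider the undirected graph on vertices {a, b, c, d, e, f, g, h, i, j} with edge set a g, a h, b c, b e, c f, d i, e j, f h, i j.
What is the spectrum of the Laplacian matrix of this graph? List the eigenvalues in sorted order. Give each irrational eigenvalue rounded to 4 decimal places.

[0, 0.0979, 0.3820, 0.8244, 1.3820, 2, 2.6180, 3.1756, 3.6180, 3.9021]

Each diagonal entry of L is the vertex degree and each off-diagonal entry is -1 where an edge is present, 0 otherwise; in the order [a, b, c, d, e, f, g, h, i, j] the diagonal is [2, 2, 2, 1, 2, 2, 1, 2, 2, 2]. Diagonalising L (or applying a numerical eigensolver to the 10x10 matrix) gives the spectrum above. The single zero eigenvalue shows the graph is connected. The eigenvalues sum to 18, which equals trace(L) = 2|E|.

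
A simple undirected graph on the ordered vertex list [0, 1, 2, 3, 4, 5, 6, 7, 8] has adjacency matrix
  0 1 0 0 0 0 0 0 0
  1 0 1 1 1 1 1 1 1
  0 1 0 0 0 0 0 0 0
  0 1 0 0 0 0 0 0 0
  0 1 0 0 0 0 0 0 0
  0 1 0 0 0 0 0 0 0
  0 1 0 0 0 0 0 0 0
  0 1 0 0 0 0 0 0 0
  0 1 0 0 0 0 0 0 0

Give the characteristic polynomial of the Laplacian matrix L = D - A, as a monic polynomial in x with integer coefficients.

x^9 - 16x^8 + 84x^7 - 224x^6 + 350x^5 - 336x^4 + 196x^3 - 64x^2 + 9x

Each diagonal entry of L is the vertex degree and each off-diagonal entry is -1 where an edge is present, 0 otherwise; in the order [0, 1, 2, 3, 4, 5, 6, 7, 8] the diagonal is [1, 8, 1, 1, 1, 1, 1, 1, 1]. L has integer entries, so p(x) = det(xI - L) has integer coefficients. Expanding the determinant yields x^9 - 16x^8 + 84x^7 - 224x^6 + 350x^5 - 336x^4 + 196x^3 - 64x^2 + 9x. The coefficient of x^8 equals -trace(L) = -16, matching the sum of degrees. The largest eigenvalue, 9, is at most the vertex count 9. By the matrix-tree theorem the graph has (1/9) * product of the nonzero eigenvalues = 1 spanning tree.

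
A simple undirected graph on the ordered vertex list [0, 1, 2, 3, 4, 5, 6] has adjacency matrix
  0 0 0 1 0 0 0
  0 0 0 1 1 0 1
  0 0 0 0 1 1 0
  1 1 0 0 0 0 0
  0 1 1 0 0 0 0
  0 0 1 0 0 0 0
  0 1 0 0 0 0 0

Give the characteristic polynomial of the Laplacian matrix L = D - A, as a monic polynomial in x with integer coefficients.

Reading degrees in the order [0, 1, 2, 3, 4, 5, 6] gives [1, 3, 2, 2, 2, 1, 1]; set D = diag(1, 3, 2, 2, 2, 1, 1) and form L = D - A. Computing det(xI - L) by cofactor expansion (or equivalently via sum-over-permutations) gives x^7 - 12x^6 + 54x^5 - 114x^4 + 115x^3 - 50x^2 + 7x. Since p(0) = det(-L) = 0, x divides p(x). The eigenvalues sum to 12, which equals trace(L) = 2|E|. By the matrix-tree theorem the graph has (1/7) * product of the nonzero eigenvalues = 1 spanning tree.

x^7 - 12x^6 + 54x^5 - 114x^4 + 115x^3 - 50x^2 + 7x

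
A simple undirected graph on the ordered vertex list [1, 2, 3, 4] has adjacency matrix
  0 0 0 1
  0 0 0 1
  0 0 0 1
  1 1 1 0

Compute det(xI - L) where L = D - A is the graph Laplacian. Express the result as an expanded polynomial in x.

x^4 - 6x^3 + 9x^2 - 4x

Each diagonal entry of L is the vertex degree and each off-diagonal entry is -1 where an edge is present, 0 otherwise; in the order [1, 2, 3, 4] the diagonal is [1, 1, 1, 3]. L has integer entries, so p(x) = det(xI - L) has integer coefficients. Expanding the determinant yields x^4 - 6x^3 + 9x^2 - 4x. The constant term is 0 because L is singular (the all-ones vector lies in its kernel). The largest eigenvalue, 4, is at most the vertex count 4. By the matrix-tree theorem the graph has (1/4) * product of the nonzero eigenvalues = 1 spanning tree.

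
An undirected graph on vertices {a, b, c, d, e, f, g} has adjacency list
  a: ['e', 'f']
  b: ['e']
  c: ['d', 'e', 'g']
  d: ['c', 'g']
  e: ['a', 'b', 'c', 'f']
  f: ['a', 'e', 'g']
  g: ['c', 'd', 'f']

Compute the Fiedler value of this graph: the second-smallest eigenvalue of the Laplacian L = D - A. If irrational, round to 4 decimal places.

0.7396

Reading degrees in the order [a, b, c, d, e, f, g] gives [2, 1, 3, 2, 4, 3, 3]; set D = diag(2, 1, 3, 2, 4, 3, 3) and form L = D - A. Computing the eigenvalues of L and sorting gives [0, 0.7396, 1.2284, 3, 3.3294, 4.2231, 5.4795]. The Fiedler value lambda_2 = 0.7396 is strictly positive, so the graph is connected. The largest eigenvalue, 5.4795, is at most the vertex count 7.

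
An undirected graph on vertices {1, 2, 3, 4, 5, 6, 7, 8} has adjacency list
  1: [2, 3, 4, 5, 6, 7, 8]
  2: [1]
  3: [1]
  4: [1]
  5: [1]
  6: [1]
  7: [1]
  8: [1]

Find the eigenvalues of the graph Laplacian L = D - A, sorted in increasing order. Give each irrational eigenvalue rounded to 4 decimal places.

[0, 1, 1, 1, 1, 1, 1, 8]

Reading degrees in the order [1, 2, 3, 4, 5, 6, 7, 8] gives [7, 1, 1, 1, 1, 1, 1, 1]; set D = diag(7, 1, 1, 1, 1, 1, 1, 1) and form L = D - A. The multiplicity of 0 as a Laplacian eigenvalue equals the number of connected components. There is one zero in the spectrum, matching the 1 component. By the matrix-tree theorem the graph has (1/8) * product of the nonzero eigenvalues = 1 spanning tree.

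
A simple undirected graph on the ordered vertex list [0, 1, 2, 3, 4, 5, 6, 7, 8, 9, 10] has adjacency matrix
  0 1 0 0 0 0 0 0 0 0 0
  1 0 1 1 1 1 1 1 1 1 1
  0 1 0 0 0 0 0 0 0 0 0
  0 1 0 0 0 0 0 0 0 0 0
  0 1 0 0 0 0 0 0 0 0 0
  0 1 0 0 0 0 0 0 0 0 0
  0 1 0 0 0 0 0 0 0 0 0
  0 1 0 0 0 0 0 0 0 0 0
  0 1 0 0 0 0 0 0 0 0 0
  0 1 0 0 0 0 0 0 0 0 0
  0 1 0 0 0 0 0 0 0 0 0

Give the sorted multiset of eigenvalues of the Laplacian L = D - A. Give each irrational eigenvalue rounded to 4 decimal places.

Reading degrees in the order [0, 1, 2, 3, 4, 5, 6, 7, 8, 9, 10] gives [1, 10, 1, 1, 1, 1, 1, 1, 1, 1, 1]; set D = diag(1, 10, 1, 1, 1, 1, 1, 1, 1, 1, 1) and form L = D - A. Since every row of L sums to 0, the all-ones vector is in the kernel and 0 is an eigenvalue. The largest eigenvalue, 11, is at most the vertex count 11.

[0, 1, 1, 1, 1, 1, 1, 1, 1, 1, 11]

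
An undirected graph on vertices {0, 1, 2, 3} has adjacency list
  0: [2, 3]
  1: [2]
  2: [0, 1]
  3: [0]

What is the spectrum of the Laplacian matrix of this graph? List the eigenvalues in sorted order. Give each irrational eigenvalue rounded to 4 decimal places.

Reading degrees in the order [0, 1, 2, 3] gives [2, 1, 2, 1]; set D = diag(2, 1, 2, 1) and form L = D - A. Diagonalising L (or applying a numerical eigensolver to the 4x4 matrix) gives the spectrum above. The single zero eigenvalue shows the graph is connected.

[0, 0.5858, 2, 3.4142]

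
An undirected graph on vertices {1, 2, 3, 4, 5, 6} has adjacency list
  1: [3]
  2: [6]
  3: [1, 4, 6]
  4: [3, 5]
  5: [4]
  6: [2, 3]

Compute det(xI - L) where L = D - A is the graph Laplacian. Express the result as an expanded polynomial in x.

With the vertex order [1, 2, 3, 4, 5, 6], the degrees are [1, 1, 3, 2, 1, 2], giving D = diag(1, 1, 3, 2, 1, 2) and L = D - A. L has integer entries, so p(x) = det(xI - L) has integer coefficients. Expanding the determinant yields x^6 - 10x^5 + 35x^4 - 52x^3 + 31x^2 - 6x. Since p(0) = det(-L) = 0, x divides p(x). By the matrix-tree theorem the graph has (1/6) * product of the nonzero eigenvalues = 1 spanning tree. The eigenvalues sum to 10, which equals trace(L) = 2|E|.

x^6 - 10x^5 + 35x^4 - 52x^3 + 31x^2 - 6x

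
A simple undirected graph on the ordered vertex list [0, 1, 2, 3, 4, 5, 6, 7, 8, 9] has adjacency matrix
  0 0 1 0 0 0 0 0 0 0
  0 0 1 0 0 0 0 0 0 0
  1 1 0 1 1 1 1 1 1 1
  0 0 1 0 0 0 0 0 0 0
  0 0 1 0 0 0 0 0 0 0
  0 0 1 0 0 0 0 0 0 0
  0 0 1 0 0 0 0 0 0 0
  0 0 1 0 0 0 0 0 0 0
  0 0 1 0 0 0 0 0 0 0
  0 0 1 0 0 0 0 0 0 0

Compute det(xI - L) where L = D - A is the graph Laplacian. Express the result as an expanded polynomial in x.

With the vertex order [0, 1, 2, 3, 4, 5, 6, 7, 8, 9], the degrees are [1, 1, 9, 1, 1, 1, 1, 1, 1, 1], giving D = diag(1, 1, 9, 1, 1, 1, 1, 1, 1, 1) and L = D - A. The eigenvalues of L are [0, 1, 1, 1, 1, 1, 1, 1, 1, 10]; the characteristic polynomial is the product of (x - lambda_i), which multiplies out to x^10 - 18x^9 + 108x^8 - 336x^7 + 630x^6 - 756x^5 + 588x^4 - 288x^3 + 81x^2 - 10x. The constant term is 0 because L is singular (the all-ones vector lies in its kernel). By the matrix-tree theorem the graph has (1/10) * product of the nonzero eigenvalues = 1 spanning tree. The largest eigenvalue, 10, is at most the vertex count 10.

x^10 - 18x^9 + 108x^8 - 336x^7 + 630x^6 - 756x^5 + 588x^4 - 288x^3 + 81x^2 - 10x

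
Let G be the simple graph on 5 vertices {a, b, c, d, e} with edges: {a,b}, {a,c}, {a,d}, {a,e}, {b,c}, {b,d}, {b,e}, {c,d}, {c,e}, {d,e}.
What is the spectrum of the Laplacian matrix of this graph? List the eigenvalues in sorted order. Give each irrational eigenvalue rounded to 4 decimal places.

[0, 5, 5, 5, 5]

Reading degrees in the order [a, b, c, d, e] gives [4, 4, 4, 4, 4]; set D = diag(4, 4, 4, 4, 4) and form L = D - A. The multiplicity of 0 as a Laplacian eigenvalue equals the number of connected components. The single zero eigenvalue shows the graph is connected. By the matrix-tree theorem the graph has (1/5) * product of the nonzero eigenvalues = 125 spanning trees. The eigenvalues sum to 20, which equals trace(L) = 2|E|.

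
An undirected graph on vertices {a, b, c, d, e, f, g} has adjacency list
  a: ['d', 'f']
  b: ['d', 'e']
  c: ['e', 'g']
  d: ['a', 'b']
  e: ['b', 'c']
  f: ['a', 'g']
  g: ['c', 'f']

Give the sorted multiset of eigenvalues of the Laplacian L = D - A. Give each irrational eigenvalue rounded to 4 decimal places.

With the vertex order [a, b, c, d, e, f, g], the degrees are [2, 2, 2, 2, 2, 2, 2], giving D = diag(2, 2, 2, 2, 2, 2, 2) and L = D - A. Since every row of L sums to 0, the all-ones vector is in the kernel and 0 is an eigenvalue.

[0, 0.7530, 0.7530, 2.4450, 2.4450, 3.8019, 3.8019]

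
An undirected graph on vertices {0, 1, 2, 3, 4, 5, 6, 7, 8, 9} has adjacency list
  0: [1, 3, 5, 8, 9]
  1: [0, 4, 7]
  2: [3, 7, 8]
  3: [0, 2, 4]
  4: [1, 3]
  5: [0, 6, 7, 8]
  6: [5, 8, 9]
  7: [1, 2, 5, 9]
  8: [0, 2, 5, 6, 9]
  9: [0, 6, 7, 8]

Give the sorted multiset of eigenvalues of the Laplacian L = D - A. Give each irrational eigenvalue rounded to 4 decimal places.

With the vertex order [0, 1, 2, 3, 4, 5, 6, 7, 8, 9], the degrees are [5, 3, 3, 3, 2, 4, 3, 4, 5, 4], giving D = diag(5, 3, 3, 3, 2, 4, 3, 4, 5, 4) and L = D - A. The multiplicity of 0 as a Laplacian eigenvalue equals the number of connected components. The single zero eigenvalue shows the graph is connected. There is one zero in the spectrum, matching the 1 component.

[0, 1.0797, 2.2221, 2.6403, 3.5674, 4, 4.2821, 4.5909, 6.6242, 6.9933]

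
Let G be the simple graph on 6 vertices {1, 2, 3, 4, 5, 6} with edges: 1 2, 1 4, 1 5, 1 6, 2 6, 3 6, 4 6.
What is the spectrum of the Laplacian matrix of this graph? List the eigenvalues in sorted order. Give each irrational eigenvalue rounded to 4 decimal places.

[0, 0.7639, 1.2679, 2, 4.7321, 5.2361]

With the vertex order [1, 2, 3, 4, 5, 6], the degrees are [4, 2, 1, 2, 1, 4], giving D = diag(4, 2, 1, 2, 1, 4) and L = D - A. Diagonalising L (or applying a numerical eigensolver to the 6x6 matrix) gives the spectrum above. The single zero eigenvalue shows the graph is connected. The largest eigenvalue, 5.2361, is at most the vertex count 6.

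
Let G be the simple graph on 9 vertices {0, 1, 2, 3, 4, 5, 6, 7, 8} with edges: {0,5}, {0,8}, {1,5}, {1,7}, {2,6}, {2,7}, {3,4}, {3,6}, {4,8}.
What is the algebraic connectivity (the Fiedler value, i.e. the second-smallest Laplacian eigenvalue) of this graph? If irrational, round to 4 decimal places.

Reading degrees in the order [0, 1, 2, 3, 4, 5, 6, 7, 8] gives [2, 2, 2, 2, 2, 2, 2, 2, 2]; set D = diag(2, 2, 2, 2, 2, 2, 2, 2, 2) and form L = D - A. The sorted Laplacian eigenvalues are [0, 0.4679, 0.4679, 1.6527, 1.6527, 3, 3, 3.8794, 3.8794]; the algebraic connectivity is the second entry, 0.4679. There is one zero in the spectrum, matching the 1 component.

0.4679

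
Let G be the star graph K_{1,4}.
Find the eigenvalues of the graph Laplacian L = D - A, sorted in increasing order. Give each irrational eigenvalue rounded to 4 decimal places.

[0, 1, 1, 1, 5]

The graph has 5 vertices and degree multiset [4, 1, 1, 1, 1]; D is the diagonal matrix of degrees and L = D - A. L is symmetric positive semidefinite, so every eigenvalue is real and nonnegative. The single zero eigenvalue shows the graph is connected.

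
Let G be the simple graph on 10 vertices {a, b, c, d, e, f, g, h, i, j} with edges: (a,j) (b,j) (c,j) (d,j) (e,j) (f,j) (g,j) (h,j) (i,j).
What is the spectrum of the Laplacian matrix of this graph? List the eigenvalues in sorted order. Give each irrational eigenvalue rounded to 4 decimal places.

Each diagonal entry of L is the vertex degree and each off-diagonal entry is -1 where an edge is present, 0 otherwise; in the order [a, b, c, d, e, f, g, h, i, j] the diagonal is [1, 1, 1, 1, 1, 1, 1, 1, 1, 9]. Since every row of L sums to 0, the all-ones vector is in the kernel and 0 is an eigenvalue. By the matrix-tree theorem the graph has (1/10) * product of the nonzero eigenvalues = 1 spanning tree.

[0, 1, 1, 1, 1, 1, 1, 1, 1, 10]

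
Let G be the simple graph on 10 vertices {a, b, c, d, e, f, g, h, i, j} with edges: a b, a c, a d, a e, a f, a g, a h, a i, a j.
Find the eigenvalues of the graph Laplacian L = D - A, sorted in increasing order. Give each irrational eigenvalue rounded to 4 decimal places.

With the vertex order [a, b, c, d, e, f, g, h, i, j], the degrees are [9, 1, 1, 1, 1, 1, 1, 1, 1, 1], giving D = diag(9, 1, 1, 1, 1, 1, 1, 1, 1, 1) and L = D - A. Diagonalising L (or applying a numerical eigensolver to the 10x10 matrix) gives the spectrum above. The single zero eigenvalue shows the graph is connected. The largest eigenvalue, 10, is at most the vertex count 10.

[0, 1, 1, 1, 1, 1, 1, 1, 1, 10]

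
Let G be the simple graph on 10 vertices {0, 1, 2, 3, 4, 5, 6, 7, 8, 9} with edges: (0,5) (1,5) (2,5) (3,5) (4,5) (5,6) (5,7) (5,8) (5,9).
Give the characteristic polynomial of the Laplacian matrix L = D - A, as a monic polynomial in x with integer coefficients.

x^10 - 18x^9 + 108x^8 - 336x^7 + 630x^6 - 756x^5 + 588x^4 - 288x^3 + 81x^2 - 10x

Reading degrees in the order [0, 1, 2, 3, 4, 5, 6, 7, 8, 9] gives [1, 1, 1, 1, 1, 9, 1, 1, 1, 1]; set D = diag(1, 1, 1, 1, 1, 9, 1, 1, 1, 1) and form L = D - A. L has integer entries, so p(x) = det(xI - L) has integer coefficients. Expanding the determinant yields x^10 - 18x^9 + 108x^8 - 336x^7 + 630x^6 - 756x^5 + 588x^4 - 288x^3 + 81x^2 - 10x. The constant term is 0 because L is singular (the all-ones vector lies in its kernel). The largest eigenvalue, 10, is at most the vertex count 10.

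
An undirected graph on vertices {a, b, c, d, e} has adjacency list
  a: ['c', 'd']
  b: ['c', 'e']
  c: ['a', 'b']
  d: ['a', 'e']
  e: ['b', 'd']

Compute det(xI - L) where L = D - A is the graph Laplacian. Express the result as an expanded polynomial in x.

Reading degrees in the order [a, b, c, d, e] gives [2, 2, 2, 2, 2]; set D = diag(2, 2, 2, 2, 2) and form L = D - A. Computing det(xI - L) by cofactor expansion (or equivalently via sum-over-permutations) gives x^5 - 10x^4 + 35x^3 - 50x^2 + 25x. The constant term is 0 because L is singular (the all-ones vector lies in its kernel). The eigenvalues sum to 10, which equals trace(L) = 2|E|. By the matrix-tree theorem the graph has (1/5) * product of the nonzero eigenvalues = 5 spanning trees.

x^5 - 10x^4 + 35x^3 - 50x^2 + 25x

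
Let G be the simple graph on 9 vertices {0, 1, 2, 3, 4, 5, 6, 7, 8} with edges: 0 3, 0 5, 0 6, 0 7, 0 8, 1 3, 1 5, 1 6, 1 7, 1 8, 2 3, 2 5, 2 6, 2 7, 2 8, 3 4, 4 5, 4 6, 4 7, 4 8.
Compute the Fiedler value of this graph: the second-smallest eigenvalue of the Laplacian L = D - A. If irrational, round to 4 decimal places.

Each diagonal entry of L is the vertex degree and each off-diagonal entry is -1 where an edge is present, 0 otherwise; in the order [0, 1, 2, 3, 4, 5, 6, 7, 8] the diagonal is [5, 5, 5, 4, 5, 4, 4, 4, 4]. The smallest Laplacian eigenvalue is always 0. The next one, lambda_2 = 4, measures how hard the graph is to disconnect: larger values mean better connectivity.

4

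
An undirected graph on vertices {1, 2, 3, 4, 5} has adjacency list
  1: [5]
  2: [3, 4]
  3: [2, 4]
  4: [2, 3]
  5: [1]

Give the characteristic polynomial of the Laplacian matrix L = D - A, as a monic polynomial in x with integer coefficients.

Each diagonal entry of L is the vertex degree and each off-diagonal entry is -1 where an edge is present, 0 otherwise; in the order [1, 2, 3, 4, 5] the diagonal is [1, 2, 2, 2, 1]. Computing det(xI - L) by cofactor expansion (or equivalently via sum-over-permutations) gives x^5 - 8x^4 + 21x^3 - 18x^2. The constant term is 0 because L is singular (the all-ones vector lies in its kernel). The eigenvalues sum to 8, which equals trace(L) = 2|E|. There are 2 zeros in the spectrum, matching the 2 components.

x^5 - 8x^4 + 21x^3 - 18x^2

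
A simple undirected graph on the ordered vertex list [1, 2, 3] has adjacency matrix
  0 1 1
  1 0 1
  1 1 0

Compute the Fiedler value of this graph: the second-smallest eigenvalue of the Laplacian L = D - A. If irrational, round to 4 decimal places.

With the vertex order [1, 2, 3], the degrees are [2, 2, 2], giving D = diag(2, 2, 2) and L = D - A. The sorted Laplacian eigenvalues are [0, 3, 3]; the algebraic connectivity is the second entry, 3. By the matrix-tree theorem the graph has (1/3) * product of the nonzero eigenvalues = 3 spanning trees.

3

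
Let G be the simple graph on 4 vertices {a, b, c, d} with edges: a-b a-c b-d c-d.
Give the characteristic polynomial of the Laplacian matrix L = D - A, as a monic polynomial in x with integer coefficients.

Reading degrees in the order [a, b, c, d] gives [2, 2, 2, 2]; set D = diag(2, 2, 2, 2) and form L = D - A. L has integer entries, so p(x) = det(xI - L) has integer coefficients. Expanding the determinant yields x^4 - 8x^3 + 20x^2 - 16x. The constant term is 0 because L is singular (the all-ones vector lies in its kernel). The eigenvalues sum to 8, which equals trace(L) = 2|E|.

x^4 - 8x^3 + 20x^2 - 16x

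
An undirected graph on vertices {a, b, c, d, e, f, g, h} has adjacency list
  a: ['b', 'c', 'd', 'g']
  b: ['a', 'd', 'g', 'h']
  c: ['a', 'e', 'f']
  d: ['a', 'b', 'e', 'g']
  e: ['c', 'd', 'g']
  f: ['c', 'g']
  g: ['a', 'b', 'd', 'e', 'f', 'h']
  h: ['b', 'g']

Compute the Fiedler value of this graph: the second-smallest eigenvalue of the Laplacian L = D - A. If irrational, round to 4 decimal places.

Reading degrees in the order [a, b, c, d, e, f, g, h] gives [4, 4, 3, 4, 3, 2, 6, 2]; set D = diag(4, 4, 3, 4, 3, 2, 6, 2) and form L = D - A. The smallest Laplacian eigenvalue is always 0. The next one, lambda_2 = 1.3765, measures how hard the graph is to disconnect: larger values mean better connectivity. The largest eigenvalue, 7.1887, is at most the vertex count 8. By the matrix-tree theorem the graph has (1/8) * product of the nonzero eigenvalues = 797 spanning trees.

1.3765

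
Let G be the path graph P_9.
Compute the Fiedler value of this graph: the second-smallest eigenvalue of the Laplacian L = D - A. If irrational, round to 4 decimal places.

0.1206

The graph has 9 vertices and degree multiset [2, 2, 2, 2, 2, 2, 2, 1, 1]; D is the diagonal matrix of degrees and L = D - A. The sorted Laplacian eigenvalues are [0, 0.1206, 0.4679, 1, 1.6527, 2.3473, 3, 3.5321, 3.8794]; the algebraic connectivity is the second entry, 0.1206.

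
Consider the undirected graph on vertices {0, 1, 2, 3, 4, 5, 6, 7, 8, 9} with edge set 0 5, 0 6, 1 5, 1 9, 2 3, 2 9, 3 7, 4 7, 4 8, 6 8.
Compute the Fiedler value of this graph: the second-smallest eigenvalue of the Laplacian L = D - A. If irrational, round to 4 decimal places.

Reading degrees in the order [0, 1, 2, 3, 4, 5, 6, 7, 8, 9] gives [2, 2, 2, 2, 2, 2, 2, 2, 2, 2]; set D = diag(2, 2, 2, 2, 2, 2, 2, 2, 2, 2) and form L = D - A. Computing the eigenvalues of L and sorting gives [0, 0.3820, 0.3820, 1.3820, 1.3820, 2.6180, 2.6180, 3.6180, 3.6180, 4]. The Fiedler value lambda_2 = 0.3820 is strictly positive, so the graph is connected. There is one zero in the spectrum, matching the 1 component. The eigenvalues sum to 20, which equals trace(L) = 2|E|.

0.3820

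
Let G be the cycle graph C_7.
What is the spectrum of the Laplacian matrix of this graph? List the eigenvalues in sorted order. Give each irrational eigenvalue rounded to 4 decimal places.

[0, 0.7530, 0.7530, 2.4450, 2.4450, 3.8019, 3.8019]

The graph has 7 vertices and degree multiset [2, 2, 2, 2, 2, 2, 2]; D is the diagonal matrix of degrees and L = D - A. Diagonalising L (or applying a numerical eigensolver to the 7x7 matrix) gives the spectrum above. By the matrix-tree theorem the graph has (1/7) * product of the nonzero eigenvalues = 7 spanning trees. The largest eigenvalue, 3.8019, is at most the vertex count 7.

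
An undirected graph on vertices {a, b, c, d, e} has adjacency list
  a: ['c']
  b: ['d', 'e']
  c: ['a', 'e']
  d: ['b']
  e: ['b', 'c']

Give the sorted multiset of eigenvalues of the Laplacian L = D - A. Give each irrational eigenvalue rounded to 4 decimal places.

[0, 0.3820, 1.3820, 2.6180, 3.6180]

With the vertex order [a, b, c, d, e], the degrees are [1, 2, 2, 1, 2], giving D = diag(1, 2, 2, 1, 2) and L = D - A. The multiplicity of 0 as a Laplacian eigenvalue equals the number of connected components. By the matrix-tree theorem the graph has (1/5) * product of the nonzero eigenvalues = 1 spanning tree.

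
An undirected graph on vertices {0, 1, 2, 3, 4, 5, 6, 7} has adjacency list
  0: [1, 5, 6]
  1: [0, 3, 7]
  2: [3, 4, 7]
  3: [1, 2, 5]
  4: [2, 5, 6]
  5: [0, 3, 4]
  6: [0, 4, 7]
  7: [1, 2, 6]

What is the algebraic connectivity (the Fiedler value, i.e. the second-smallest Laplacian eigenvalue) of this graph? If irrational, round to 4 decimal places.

Each diagonal entry of L is the vertex degree and each off-diagonal entry is -1 where an edge is present, 0 otherwise; in the order [0, 1, 2, 3, 4, 5, 6, 7] the diagonal is [3, 3, 3, 3, 3, 3, 3, 3]. The sorted Laplacian eigenvalues are [0, 2, 2, 2, 4, 4, 4, 6]; the algebraic connectivity is the second entry, 2. There is one zero in the spectrum, matching the 1 component. The eigenvalues sum to 24, which equals trace(L) = 2|E|.

2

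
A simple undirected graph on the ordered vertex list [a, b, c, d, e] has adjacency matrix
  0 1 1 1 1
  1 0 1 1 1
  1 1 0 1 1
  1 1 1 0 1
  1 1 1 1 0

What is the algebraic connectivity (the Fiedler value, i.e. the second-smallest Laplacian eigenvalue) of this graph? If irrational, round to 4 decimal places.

Each diagonal entry of L is the vertex degree and each off-diagonal entry is -1 where an edge is present, 0 otherwise; in the order [a, b, c, d, e] the diagonal is [4, 4, 4, 4, 4]. Computing the eigenvalues of L and sorting gives [0, 5, 5, 5, 5]. The Fiedler value lambda_2 = 5 is strictly positive, so the graph is connected. The largest eigenvalue, 5, is at most the vertex count 5. By the matrix-tree theorem the graph has (1/5) * product of the nonzero eigenvalues = 125 spanning trees.

5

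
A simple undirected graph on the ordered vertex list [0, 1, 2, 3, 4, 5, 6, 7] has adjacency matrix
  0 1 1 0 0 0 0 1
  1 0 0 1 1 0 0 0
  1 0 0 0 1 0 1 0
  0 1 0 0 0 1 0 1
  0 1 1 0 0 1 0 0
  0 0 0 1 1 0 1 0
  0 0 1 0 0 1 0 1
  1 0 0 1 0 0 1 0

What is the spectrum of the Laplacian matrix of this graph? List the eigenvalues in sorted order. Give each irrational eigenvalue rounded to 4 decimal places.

[0, 2, 2, 2, 4, 4, 4, 6]

With the vertex order [0, 1, 2, 3, 4, 5, 6, 7], the degrees are [3, 3, 3, 3, 3, 3, 3, 3], giving D = diag(3, 3, 3, 3, 3, 3, 3, 3) and L = D - A. Since every row of L sums to 0, the all-ones vector is in the kernel and 0 is an eigenvalue. The single zero eigenvalue shows the graph is connected. The eigenvalues sum to 24, which equals trace(L) = 2|E|.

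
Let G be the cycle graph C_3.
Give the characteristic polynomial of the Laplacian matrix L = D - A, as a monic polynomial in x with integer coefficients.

The graph has 3 vertices and degree multiset [2, 2, 2]; D is the diagonal matrix of degrees and L = D - A. L has integer entries, so p(x) = det(xI - L) has integer coefficients. Expanding the determinant yields x^3 - 6x^2 + 9x. The coefficient of x^2 equals -trace(L) = -6, matching the sum of degrees. There is one zero in the spectrum, matching the 1 component.

x^3 - 6x^2 + 9x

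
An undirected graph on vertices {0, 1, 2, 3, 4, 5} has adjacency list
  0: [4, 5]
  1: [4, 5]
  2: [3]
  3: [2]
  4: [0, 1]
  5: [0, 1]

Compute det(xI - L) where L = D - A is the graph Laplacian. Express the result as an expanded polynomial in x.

x^6 - 10x^5 + 36x^4 - 56x^3 + 32x^2

Each diagonal entry of L is the vertex degree and each off-diagonal entry is -1 where an edge is present, 0 otherwise; in the order [0, 1, 2, 3, 4, 5] the diagonal is [2, 2, 1, 1, 2, 2]. L has integer entries, so p(x) = det(xI - L) has integer coefficients. Expanding the determinant yields x^6 - 10x^5 + 36x^4 - 56x^3 + 32x^2. The constant term is 0 because L is singular (the all-ones vector lies in its kernel). The eigenvalues sum to 10, which equals trace(L) = 2|E|.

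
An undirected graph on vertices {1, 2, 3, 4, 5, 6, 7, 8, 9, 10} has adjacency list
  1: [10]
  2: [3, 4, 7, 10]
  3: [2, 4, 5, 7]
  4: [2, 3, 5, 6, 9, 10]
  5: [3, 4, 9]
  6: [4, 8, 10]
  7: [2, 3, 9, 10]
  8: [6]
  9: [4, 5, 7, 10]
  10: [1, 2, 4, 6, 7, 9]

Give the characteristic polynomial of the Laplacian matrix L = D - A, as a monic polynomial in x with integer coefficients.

Each diagonal entry of L is the vertex degree and each off-diagonal entry is -1 where an edge is present, 0 otherwise; in the order [1, 2, 3, 4, 5, 6, 7, 8, 9, 10] the diagonal is [1, 4, 4, 6, 3, 3, 4, 1, 4, 6]. L has integer entries, so p(x) = det(xI - L) has integer coefficients. Expanding the determinant yields x^10 - 36x^9 + 552x^8 - 4706x^7 + 24413x^6 - 79176x^5 + 158455x^4 - 185216x^3 + 111984x^2 - 26430x. Since p(0) = det(-L) = 0, x divides p(x). The largest eigenvalue, 7.5292, is at most the vertex count 10.

x^10 - 36x^9 + 552x^8 - 4706x^7 + 24413x^6 - 79176x^5 + 158455x^4 - 185216x^3 + 111984x^2 - 26430x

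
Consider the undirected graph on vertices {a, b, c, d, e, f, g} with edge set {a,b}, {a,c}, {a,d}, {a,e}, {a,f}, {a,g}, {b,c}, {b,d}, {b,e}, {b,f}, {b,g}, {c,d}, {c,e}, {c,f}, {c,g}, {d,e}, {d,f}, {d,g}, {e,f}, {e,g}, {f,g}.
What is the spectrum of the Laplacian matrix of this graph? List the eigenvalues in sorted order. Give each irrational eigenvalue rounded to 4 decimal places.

Each diagonal entry of L is the vertex degree and each off-diagonal entry is -1 where an edge is present, 0 otherwise; in the order [a, b, c, d, e, f, g] the diagonal is [6, 6, 6, 6, 6, 6, 6]. Since every row of L sums to 0, the all-ones vector is in the kernel and 0 is an eigenvalue. The single zero eigenvalue shows the graph is connected.

[0, 7, 7, 7, 7, 7, 7]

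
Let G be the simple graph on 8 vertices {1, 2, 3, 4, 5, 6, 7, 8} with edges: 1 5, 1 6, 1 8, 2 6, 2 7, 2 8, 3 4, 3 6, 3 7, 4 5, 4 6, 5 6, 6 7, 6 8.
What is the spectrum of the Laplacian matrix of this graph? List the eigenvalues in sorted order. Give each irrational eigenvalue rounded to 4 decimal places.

Each diagonal entry of L is the vertex degree and each off-diagonal entry is -1 where an edge is present, 0 otherwise; in the order [1, 2, 3, 4, 5, 6, 7, 8] the diagonal is [3, 3, 3, 3, 3, 7, 3, 3]. Since every row of L sums to 0, the all-ones vector is in the kernel and 0 is an eigenvalue. The largest eigenvalue, 8, is at most the vertex count 8.

[0, 1.7530, 1.7530, 3.4450, 3.4450, 4.8019, 4.8019, 8]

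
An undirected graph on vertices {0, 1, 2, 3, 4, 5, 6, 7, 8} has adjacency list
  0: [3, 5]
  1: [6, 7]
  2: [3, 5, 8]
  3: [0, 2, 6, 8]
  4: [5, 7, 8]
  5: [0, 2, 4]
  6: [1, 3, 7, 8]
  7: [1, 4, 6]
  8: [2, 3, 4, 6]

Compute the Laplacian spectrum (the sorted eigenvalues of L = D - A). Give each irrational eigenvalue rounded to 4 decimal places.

With the vertex order [0, 1, 2, 3, 4, 5, 6, 7, 8], the degrees are [2, 2, 3, 4, 3, 3, 4, 3, 4], giving D = diag(2, 2, 3, 4, 3, 3, 4, 3, 4) and L = D - A. Since every row of L sums to 0, the all-ones vector is in the kernel and 0 is an eigenvalue. The single zero eigenvalue shows the graph is connected.

[0, 0.8929, 2, 2.2123, 3, 4, 4.5262, 5.3686, 6]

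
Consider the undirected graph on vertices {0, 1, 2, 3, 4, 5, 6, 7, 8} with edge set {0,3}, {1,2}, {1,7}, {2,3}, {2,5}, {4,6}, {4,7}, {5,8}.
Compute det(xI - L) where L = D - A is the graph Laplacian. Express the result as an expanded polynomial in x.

With the vertex order [0, 1, 2, 3, 4, 5, 6, 7, 8], the degrees are [1, 2, 3, 2, 2, 2, 1, 2, 1], giving D = diag(1, 2, 3, 2, 2, 2, 1, 2, 1) and L = D - A. Computing det(xI - L) by cofactor expansion (or equivalently via sum-over-permutations) gives x^9 - 16x^8 + 104x^7 - 354x^6 + 677x^5 - 724x^4 + 406x^3 - 104x^2 + 9x. The coefficient of x^8 equals -trace(L) = -16, matching the sum of degrees.

x^9 - 16x^8 + 104x^7 - 354x^6 + 677x^5 - 724x^4 + 406x^3 - 104x^2 + 9x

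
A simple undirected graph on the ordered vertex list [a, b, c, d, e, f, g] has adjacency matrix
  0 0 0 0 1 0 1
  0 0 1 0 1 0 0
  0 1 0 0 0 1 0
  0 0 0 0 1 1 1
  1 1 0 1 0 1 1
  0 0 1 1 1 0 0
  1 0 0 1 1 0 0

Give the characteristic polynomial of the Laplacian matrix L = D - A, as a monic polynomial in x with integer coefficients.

x^7 - 20x^6 + 158x^5 - 628x^4 + 1315x^3 - 1360x^2 + 532x

Reading degrees in the order [a, b, c, d, e, f, g] gives [2, 2, 2, 3, 5, 3, 3]; set D = diag(2, 2, 2, 3, 5, 3, 3) and form L = D - A. L has integer entries, so p(x) = det(xI - L) has integer coefficients. Expanding the determinant yields x^7 - 20x^6 + 158x^5 - 628x^4 + 1315x^3 - 1360x^2 + 532x. Since p(0) = det(-L) = 0, x divides p(x). By the matrix-tree theorem the graph has (1/7) * product of the nonzero eigenvalues = 76 spanning trees.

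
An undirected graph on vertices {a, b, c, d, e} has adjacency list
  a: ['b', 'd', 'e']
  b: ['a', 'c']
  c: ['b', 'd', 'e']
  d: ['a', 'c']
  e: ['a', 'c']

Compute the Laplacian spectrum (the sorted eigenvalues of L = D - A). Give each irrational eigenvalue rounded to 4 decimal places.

Reading degrees in the order [a, b, c, d, e] gives [3, 2, 3, 2, 2]; set D = diag(3, 2, 3, 2, 2) and form L = D - A. L is symmetric positive semidefinite, so every eigenvalue is real and nonnegative. The single zero eigenvalue shows the graph is connected.

[0, 2, 2, 3, 5]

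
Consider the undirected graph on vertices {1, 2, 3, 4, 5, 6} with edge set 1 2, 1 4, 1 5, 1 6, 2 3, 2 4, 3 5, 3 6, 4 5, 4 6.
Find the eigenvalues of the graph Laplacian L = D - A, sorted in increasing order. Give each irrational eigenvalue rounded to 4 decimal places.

[0, 3, 3, 3, 5, 6]

Each diagonal entry of L is the vertex degree and each off-diagonal entry is -1 where an edge is present, 0 otherwise; in the order [1, 2, 3, 4, 5, 6] the diagonal is [4, 3, 3, 4, 3, 3]. Since every row of L sums to 0, the all-ones vector is in the kernel and 0 is an eigenvalue. By the matrix-tree theorem the graph has (1/6) * product of the nonzero eigenvalues = 135 spanning trees.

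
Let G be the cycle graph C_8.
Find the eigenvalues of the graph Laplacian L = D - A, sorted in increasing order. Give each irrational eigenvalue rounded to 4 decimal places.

[0, 0.5858, 0.5858, 2, 2, 3.4142, 3.4142, 4]

The graph has 8 vertices and degree multiset [2, 2, 2, 2, 2, 2, 2, 2]; D is the diagonal matrix of degrees and L = D - A. Since every row of L sums to 0, the all-ones vector is in the kernel and 0 is an eigenvalue.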